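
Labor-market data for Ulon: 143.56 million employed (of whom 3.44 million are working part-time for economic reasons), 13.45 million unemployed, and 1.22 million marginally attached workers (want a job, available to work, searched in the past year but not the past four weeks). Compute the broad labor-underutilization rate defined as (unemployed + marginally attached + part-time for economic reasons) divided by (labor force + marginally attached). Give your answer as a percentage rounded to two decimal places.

Broad underutilization rate ≈ 11.45%.

Labor force = 143.56 + 13.45 = 157.01 million.
Numerator = 13.45 + 1.22 + 3.44 = 18.11 million.
Denominator = 157.01 + 1.22 = 158.23 million.
Broad rate = 18.11 / 158.23 = 11.45%.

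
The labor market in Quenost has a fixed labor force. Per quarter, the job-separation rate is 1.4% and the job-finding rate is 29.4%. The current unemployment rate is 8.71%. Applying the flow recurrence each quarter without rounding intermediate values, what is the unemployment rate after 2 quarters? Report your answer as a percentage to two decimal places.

With a fixed labor force, u_{t+1} = u_t + s·(1−u_t) − f·u_t = u_t·(1−s−f) + s.
Here 1−s−f = 0.692 and s = 0.014.
u_1 = 0.087100 × 0.692 + 0.014 = 0.074273.
u_2 = 0.074273 × 0.692 + 0.014 = 0.065397.

Unemployment rate after two quarters ≈ 6.54%.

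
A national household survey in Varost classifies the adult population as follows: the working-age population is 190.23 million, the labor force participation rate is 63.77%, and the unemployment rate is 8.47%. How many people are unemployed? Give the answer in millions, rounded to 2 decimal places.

Labor force = 0.6377 × 190.23 = 121.31 million.
Unemployed = 0.0847 × 121.31 ≈ 10.27 million.

About 10.27 million are unemployed.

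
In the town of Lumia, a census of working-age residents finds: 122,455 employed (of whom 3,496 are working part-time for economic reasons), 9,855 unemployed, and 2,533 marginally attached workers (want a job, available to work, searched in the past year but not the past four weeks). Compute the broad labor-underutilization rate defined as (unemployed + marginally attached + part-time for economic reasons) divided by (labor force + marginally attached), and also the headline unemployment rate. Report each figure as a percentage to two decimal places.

Broad underutilization rate ≈ 11.78%; headline unemployment rate ≈ 7.45%.

Labor force = 122,455 + 9,855 = 132,310.
Numerator = 9,855 + 2,533 + 3,496 = 15,884.
Denominator = 132,310 + 2,533 = 134,843.
Broad rate = 15,884 / 134,843 = 11.78%.
Headline unemployment rate = 9,855 / 132,310 = 7.45%.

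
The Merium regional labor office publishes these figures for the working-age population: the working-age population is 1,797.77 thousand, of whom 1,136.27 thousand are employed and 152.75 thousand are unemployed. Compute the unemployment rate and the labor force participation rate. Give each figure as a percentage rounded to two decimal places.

Unemployment rate ≈ 11.85%; labor force participation rate ≈ 71.70%.

Labor force = employed + unemployed = 1,136.27 + 152.75 = 1,289.02 thousand.
Unemployment rate = 152.75 / 1,289.02 = 11.85%.
Labor force participation rate = 1,289.02 / 1,797.77 = 71.70%.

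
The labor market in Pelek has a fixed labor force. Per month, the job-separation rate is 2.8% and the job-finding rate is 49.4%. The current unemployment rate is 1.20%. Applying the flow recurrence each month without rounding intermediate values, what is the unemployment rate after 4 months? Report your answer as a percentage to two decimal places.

Unemployment rate after four months ≈ 5.15%.

With a fixed labor force, u_{t+1} = u_t + s·(1−u_t) − f·u_t = u_t·(1−s−f) + s.
Here 1−s−f = 0.478 and s = 0.028.
u_1 = 0.012000 × 0.478 + 0.028 = 0.033736.
u_2 = 0.033736 × 0.478 + 0.028 = 0.044126.
u_3 = 0.044126 × 0.478 + 0.028 = 0.049092.
u_4 = 0.049092 × 0.478 + 0.028 = 0.051466.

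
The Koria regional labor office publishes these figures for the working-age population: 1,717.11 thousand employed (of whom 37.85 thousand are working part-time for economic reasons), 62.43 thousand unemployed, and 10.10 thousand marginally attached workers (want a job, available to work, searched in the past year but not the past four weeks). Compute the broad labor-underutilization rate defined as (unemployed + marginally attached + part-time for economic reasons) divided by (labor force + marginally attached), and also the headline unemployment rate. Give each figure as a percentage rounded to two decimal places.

Labor force = 1,717.11 + 62.43 = 1,779.54 thousand.
Numerator = 62.43 + 10.10 + 37.85 = 110.38 thousand.
Denominator = 1,779.54 + 10.10 = 1,789.64 thousand.
Broad rate = 110.38 / 1,789.64 = 6.17%.
Headline unemployment rate = 62.43 / 1,779.54 = 3.51%.

Broad underutilization rate ≈ 6.17%; headline unemployment rate ≈ 3.51%.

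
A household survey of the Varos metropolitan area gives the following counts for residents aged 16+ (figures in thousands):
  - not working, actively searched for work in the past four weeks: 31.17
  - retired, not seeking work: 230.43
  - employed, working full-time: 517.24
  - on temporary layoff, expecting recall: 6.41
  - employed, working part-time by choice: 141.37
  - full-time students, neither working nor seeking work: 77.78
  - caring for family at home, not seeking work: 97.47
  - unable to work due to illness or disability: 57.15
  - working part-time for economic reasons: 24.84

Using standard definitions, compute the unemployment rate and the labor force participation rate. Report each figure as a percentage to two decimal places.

Employed = 517.24 + 141.37 + 24.84 = 683.45 thousand (anyone who worked, including part-time for economic reasons, counts as employed).
Unemployed = 31.17 + 6.41 = 37.58 thousand (jobless and actively searching, or on temporary layoff).
Labor force = 683.45 + 37.58 = 721.03 thousand.
Not in labor force = 230.43 + 77.78 + 97.47 + 57.15 = 462.83 thousand (those not working and not actively searching are outside the labor force).
Civilian working-age population = 721.03 + 462.83 = 1,183.86 thousand.
Unemployment rate = 37.58 / 721.03 = 5.21%.
Labor force participation rate = 721.03 / 1,183.86 = 60.91%.

Unemployment rate ≈ 5.21%; labor force participation rate ≈ 60.91%.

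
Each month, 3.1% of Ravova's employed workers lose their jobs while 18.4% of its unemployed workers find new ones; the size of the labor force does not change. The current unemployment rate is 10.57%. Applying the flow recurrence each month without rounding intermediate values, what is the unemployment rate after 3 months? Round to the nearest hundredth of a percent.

Unemployment rate after three months ≈ 12.56%.

With a fixed labor force, u_{t+1} = u_t + s·(1−u_t) − f·u_t = u_t·(1−s−f) + s.
Here 1−s−f = 0.785 and s = 0.031.
u_1 = 0.105700 × 0.785 + 0.031 = 0.113975.
u_2 = 0.113975 × 0.785 + 0.031 = 0.120470.
u_3 = 0.120470 × 0.785 + 0.031 = 0.125569.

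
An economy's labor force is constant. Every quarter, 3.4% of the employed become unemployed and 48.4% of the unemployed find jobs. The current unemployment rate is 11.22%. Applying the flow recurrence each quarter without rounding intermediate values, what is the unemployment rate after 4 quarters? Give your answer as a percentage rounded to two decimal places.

With a fixed labor force, u_{t+1} = u_t + s·(1−u_t) − f·u_t = u_t·(1−s−f) + s.
Here 1−s−f = 0.482 and s = 0.034.
u_1 = 0.112200 × 0.482 + 0.034 = 0.088080.
u_2 = 0.088080 × 0.482 + 0.034 = 0.076455.
u_3 = 0.076455 × 0.482 + 0.034 = 0.070851.
u_4 = 0.070851 × 0.482 + 0.034 = 0.068150.

Unemployment rate after four quarters ≈ 6.82%.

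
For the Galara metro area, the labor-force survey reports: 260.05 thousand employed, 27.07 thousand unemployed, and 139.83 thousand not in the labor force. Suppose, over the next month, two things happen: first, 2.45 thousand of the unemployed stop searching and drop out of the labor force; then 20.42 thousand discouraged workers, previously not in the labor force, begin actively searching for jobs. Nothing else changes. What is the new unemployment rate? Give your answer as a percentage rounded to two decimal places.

New unemployment rate ≈ 14.76%.

Initially, labor force = 260.05 + 27.07 = 287.12 thousand, so u = 27.07/287.12 = 9.43%.
After the first change, unemployed and labor force both fall by 2.45 → E = 260.05, U = 24.62, labor force = 284.67 thousand.
After the second change, unemployed and labor force both rise by 20.42 → E = 260.05, U = 45.04, labor force = 305.09 thousand.
New unemployment rate = 45.04 / 305.09 = 14.76%.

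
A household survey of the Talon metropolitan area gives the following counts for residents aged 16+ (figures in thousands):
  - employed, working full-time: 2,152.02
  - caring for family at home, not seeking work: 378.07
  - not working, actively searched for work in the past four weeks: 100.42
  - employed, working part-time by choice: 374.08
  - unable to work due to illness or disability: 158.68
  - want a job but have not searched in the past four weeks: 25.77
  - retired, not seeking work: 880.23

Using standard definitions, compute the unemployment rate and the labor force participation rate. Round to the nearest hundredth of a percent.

Employed = 2,152.02 + 374.08 = 2,526.10 thousand.
Unemployed = 100.42 thousand.
Labor force = 2,526.10 + 100.42 = 2,626.52 thousand.
Not in labor force = 378.07 + 158.68 + 25.77 + 880.23 = 1,442.75 thousand (those not working and not actively searching are outside the labor force — including those who want a job but have given up searching).
Civilian working-age population = 2,626.52 + 1,442.75 = 4,069.27 thousand.
Unemployment rate = 100.42 / 2,626.52 = 3.82%.
Labor force participation rate = 2,626.52 / 4,069.27 = 64.55%.

Unemployment rate ≈ 3.82%; labor force participation rate ≈ 64.55%.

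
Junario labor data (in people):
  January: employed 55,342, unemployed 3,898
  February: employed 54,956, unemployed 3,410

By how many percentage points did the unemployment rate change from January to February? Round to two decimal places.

January: labor force = 55,342 + 3,898 = 59,240; u = 3,898/59,240 = 6.58%.
February: labor force = 54,956 + 3,410 = 58,366; u = 3,410/58,366 = 5.84%.
Change = 5.84% − 6.58% = −0.74 pp.

The unemployment rate changed by −0.74 percentage points.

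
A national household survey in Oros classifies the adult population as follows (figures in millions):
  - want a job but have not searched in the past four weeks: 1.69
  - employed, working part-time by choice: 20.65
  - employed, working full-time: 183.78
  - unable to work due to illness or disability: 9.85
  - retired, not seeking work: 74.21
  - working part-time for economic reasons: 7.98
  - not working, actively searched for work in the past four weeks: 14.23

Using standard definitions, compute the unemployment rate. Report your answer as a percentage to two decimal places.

Employed = 20.65 + 183.78 + 7.98 = 212.41 million (anyone who worked, including part-time for economic reasons, counts as employed).
Unemployed = 14.23 million.
Labor force = 212.41 + 14.23 = 226.64 million.
Unemployment rate = 14.23 / 226.64 = 6.28%.

Unemployment rate ≈ 6.28%.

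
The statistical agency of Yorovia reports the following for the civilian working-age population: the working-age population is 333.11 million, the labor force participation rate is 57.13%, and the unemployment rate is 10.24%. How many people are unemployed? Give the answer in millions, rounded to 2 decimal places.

About 19.49 million are unemployed.

Labor force = 0.5713 × 333.11 = 190.31 million.
Unemployed = 0.1024 × 190.31 ≈ 19.49 million.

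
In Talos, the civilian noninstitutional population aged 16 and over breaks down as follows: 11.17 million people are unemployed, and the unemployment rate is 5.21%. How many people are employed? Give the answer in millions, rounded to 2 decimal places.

About 203.23 million are employed.

Labor force = U / u = 11.17 / 0.0521 ≈ 214.40 million.
Employed = labor force − unemployed = 214.40 − 11.17 = 203.23 million.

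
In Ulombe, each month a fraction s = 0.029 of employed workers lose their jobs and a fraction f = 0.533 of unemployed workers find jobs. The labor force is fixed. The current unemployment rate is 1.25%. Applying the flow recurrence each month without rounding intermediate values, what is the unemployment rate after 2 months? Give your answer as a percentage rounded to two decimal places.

Unemployment rate after two months ≈ 4.41%.

With a fixed labor force, u_{t+1} = u_t + s·(1−u_t) − f·u_t = u_t·(1−s−f) + s.
Here 1−s−f = 0.438 and s = 0.029.
u_1 = 0.012500 × 0.438 + 0.029 = 0.034475.
u_2 = 0.034475 × 0.438 + 0.029 = 0.044100.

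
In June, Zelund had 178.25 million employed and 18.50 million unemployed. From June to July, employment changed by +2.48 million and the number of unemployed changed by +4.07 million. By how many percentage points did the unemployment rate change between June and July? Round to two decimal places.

June: labor force = 178.25 + 18.50 = 196.75; u = 18.50/196.75 = 9.40%.
July: labor force = 180.73 + 22.57 = 203.30; u = 22.57/203.30 = 11.10%.
Change = 11.10% − 9.40% = +1.70 pp.

The unemployment rate changed by +1.70 percentage points.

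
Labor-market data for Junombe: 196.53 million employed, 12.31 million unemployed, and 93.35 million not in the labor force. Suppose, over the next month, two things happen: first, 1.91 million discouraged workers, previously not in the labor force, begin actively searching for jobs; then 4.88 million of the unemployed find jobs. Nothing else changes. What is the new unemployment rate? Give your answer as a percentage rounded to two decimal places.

New unemployment rate ≈ 4.43%.

Initially, labor force = 196.53 + 12.31 = 208.84 million, so u = 12.31/208.84 = 5.89%.
After the first change, unemployed and labor force both rise by 1.91 → E = 196.53, U = 14.22, labor force = 210.75 million.
After the second change, unemployed falls and employed rises by 4.88; labor force unchanged → E = 201.41, U = 9.34, labor force = 210.75 million.
New unemployment rate = 9.34 / 210.75 = 4.43%.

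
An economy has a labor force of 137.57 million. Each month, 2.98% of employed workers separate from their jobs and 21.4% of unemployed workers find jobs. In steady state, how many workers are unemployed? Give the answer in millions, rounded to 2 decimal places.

Steady-state unemployment rate u* = s/(s+f) = 2.98/(2.98+21.4) = 0.122231.
Unemployed = u* × labor force = 0.122231 × 137.57 ≈ 16.82 million.

About 16.82 million are unemployed in steady state.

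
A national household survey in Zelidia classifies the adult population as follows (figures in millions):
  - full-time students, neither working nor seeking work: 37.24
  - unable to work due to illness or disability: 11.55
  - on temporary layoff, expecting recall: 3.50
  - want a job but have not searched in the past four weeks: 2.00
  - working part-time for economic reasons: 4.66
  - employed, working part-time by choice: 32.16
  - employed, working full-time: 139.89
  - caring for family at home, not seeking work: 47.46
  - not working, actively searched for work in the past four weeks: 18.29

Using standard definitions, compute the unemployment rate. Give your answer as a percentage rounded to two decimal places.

Unemployment rate ≈ 10.98%.

Employed = 4.66 + 32.16 + 139.89 = 176.71 million (anyone who worked, including part-time for economic reasons, counts as employed).
Unemployed = 3.50 + 18.29 = 21.79 million (jobless and actively searching, or on temporary layoff).
Labor force = 176.71 + 21.79 = 198.50 million.
Unemployment rate = 21.79 / 198.50 = 10.98%.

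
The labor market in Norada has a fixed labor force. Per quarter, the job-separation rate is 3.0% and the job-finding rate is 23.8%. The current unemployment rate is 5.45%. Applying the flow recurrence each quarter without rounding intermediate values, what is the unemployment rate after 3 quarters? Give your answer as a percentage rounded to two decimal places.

Unemployment rate after three quarters ≈ 8.94%.

With a fixed labor force, u_{t+1} = u_t + s·(1−u_t) − f·u_t = u_t·(1−s−f) + s.
Here 1−s−f = 0.732 and s = 0.030.
u_1 = 0.054500 × 0.732 + 0.030 = 0.069894.
u_2 = 0.069894 × 0.732 + 0.030 = 0.081162.
u_3 = 0.081162 × 0.732 + 0.030 = 0.089411.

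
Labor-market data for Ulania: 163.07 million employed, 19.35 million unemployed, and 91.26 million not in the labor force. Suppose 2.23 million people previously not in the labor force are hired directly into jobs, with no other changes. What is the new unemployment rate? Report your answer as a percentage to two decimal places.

Initially, labor force = 163.07 + 19.35 = 182.42 million, so u = 19.35/182.42 = 10.61%.
After the change, employed and labor force both rise by 2.23; unemployed unchanged → E = 165.30, U = 19.35, labor force = 184.65 million.
New unemployment rate = 19.35 / 184.65 = 10.48%.

New unemployment rate ≈ 10.48%.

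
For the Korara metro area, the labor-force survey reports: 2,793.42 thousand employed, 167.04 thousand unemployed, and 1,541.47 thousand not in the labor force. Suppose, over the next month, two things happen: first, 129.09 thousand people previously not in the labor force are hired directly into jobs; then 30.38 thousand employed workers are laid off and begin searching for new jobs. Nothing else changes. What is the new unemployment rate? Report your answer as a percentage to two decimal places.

New unemployment rate ≈ 6.39%.

Initially, labor force = 2,793.42 + 167.04 = 2,960.46 thousand, so u = 167.04/2,960.46 = 5.64%.
After the first change, employed and labor force both rise by 129.09; unemployed unchanged → E = 2,922.51, U = 167.04, labor force = 3,089.55 thousand.
After the second change, employed falls and unemployed rises by 30.38; labor force unchanged → E = 2,892.13, U = 197.42, labor force = 3,089.55 thousand.
New unemployment rate = 197.42 / 3,089.55 = 6.39%.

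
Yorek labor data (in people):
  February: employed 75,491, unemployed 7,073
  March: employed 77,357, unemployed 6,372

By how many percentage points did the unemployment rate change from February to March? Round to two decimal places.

The unemployment rate changed by −0.96 percentage points.

February: labor force = 75,491 + 7,073 = 82,564; u = 7,073/82,564 = 8.57%.
March: labor force = 77,357 + 6,372 = 83,729; u = 6,372/83,729 = 7.61%.
Change = 7.61% − 8.57% = −0.96 pp.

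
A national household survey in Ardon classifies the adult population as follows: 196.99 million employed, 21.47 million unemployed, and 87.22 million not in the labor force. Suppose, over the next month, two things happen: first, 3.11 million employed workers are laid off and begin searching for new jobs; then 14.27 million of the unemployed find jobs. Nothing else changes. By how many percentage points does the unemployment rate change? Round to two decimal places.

The unemployment rate changes by −5.11 percentage points.

Initially, labor force = 196.99 + 21.47 = 218.46 million, so u = 21.47/218.46 = 9.83%.
After the first change, employed falls and unemployed rises by 3.11; labor force unchanged → E = 193.88, U = 24.58, labor force = 218.46 million.
After the second change, unemployed falls and employed rises by 14.27; labor force unchanged → E = 208.15, U = 10.31, labor force = 218.46 million.
New unemployment rate = 10.31 / 218.46 = 4.72%.
Change = 4.72% − 9.83% = −5.11 percentage points.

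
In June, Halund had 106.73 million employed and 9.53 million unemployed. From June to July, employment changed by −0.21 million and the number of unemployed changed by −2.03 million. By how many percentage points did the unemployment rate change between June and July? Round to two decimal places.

The unemployment rate changed by −1.62 percentage points.

June: labor force = 106.73 + 9.53 = 116.26; u = 9.53/116.26 = 8.20%.
July: labor force = 106.52 + 7.50 = 114.02; u = 7.50/114.02 = 6.58%.
Change = 6.58% − 8.20% = −1.62 pp.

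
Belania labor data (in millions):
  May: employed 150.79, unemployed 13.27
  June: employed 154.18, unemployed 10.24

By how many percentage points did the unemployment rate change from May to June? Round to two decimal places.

May: labor force = 150.79 + 13.27 = 164.06; u = 13.27/164.06 = 8.09%.
June: labor force = 154.18 + 10.24 = 164.42; u = 10.24/164.42 = 6.23%.
Change = 6.23% − 8.09% = −1.86 pp.

The unemployment rate changed by −1.86 percentage points.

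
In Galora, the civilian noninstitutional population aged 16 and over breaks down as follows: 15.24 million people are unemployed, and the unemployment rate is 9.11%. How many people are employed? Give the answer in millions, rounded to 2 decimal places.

Labor force = U / u = 15.24 / 0.0911 ≈ 167.29 million.
Employed = labor force − unemployed = 167.29 − 15.24 = 152.05 million.

About 152.05 million are employed.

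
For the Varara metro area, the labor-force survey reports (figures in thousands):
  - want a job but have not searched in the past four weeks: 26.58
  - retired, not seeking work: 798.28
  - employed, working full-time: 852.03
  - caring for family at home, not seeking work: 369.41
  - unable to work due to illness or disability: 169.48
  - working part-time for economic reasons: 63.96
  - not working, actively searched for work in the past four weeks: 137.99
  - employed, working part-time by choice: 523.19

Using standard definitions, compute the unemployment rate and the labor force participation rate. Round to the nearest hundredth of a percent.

Employed = 852.03 + 63.96 + 523.19 = 1,439.18 thousand (anyone who worked, including part-time for economic reasons, counts as employed).
Unemployed = 137.99 thousand.
Labor force = 1,439.18 + 137.99 = 1,577.17 thousand.
Not in labor force = 26.58 + 798.28 + 369.41 + 169.48 = 1,363.75 thousand (those not working and not actively searching are outside the labor force — including those who want a job but have given up searching).
Civilian working-age population = 1,577.17 + 1,363.75 = 2,940.92 thousand.
Unemployment rate = 137.99 / 1,577.17 = 8.75%.
Labor force participation rate = 1,577.17 / 2,940.92 = 53.63%.

Unemployment rate ≈ 8.75%; labor force participation rate ≈ 53.63%.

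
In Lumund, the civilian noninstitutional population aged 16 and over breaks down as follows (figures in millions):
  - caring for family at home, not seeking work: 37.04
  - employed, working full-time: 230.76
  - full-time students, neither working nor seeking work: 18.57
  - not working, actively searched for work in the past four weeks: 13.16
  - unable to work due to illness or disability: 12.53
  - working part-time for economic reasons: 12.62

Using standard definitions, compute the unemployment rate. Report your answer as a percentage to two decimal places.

Unemployment rate ≈ 5.13%.

Employed = 230.76 + 12.62 = 243.38 million (anyone who worked, including part-time for economic reasons, counts as employed).
Unemployed = 13.16 million.
Labor force = 243.38 + 13.16 = 256.54 million.
Unemployment rate = 13.16 / 256.54 = 5.13%.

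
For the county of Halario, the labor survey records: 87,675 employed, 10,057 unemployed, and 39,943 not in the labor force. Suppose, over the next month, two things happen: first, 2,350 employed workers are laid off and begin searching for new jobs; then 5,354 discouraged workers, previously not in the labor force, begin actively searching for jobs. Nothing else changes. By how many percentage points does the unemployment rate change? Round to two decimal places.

Initially, labor force = 87,675 + 10,057 = 97,732, so u = 10,057/97,732 = 10.29%.
After the first change, employed falls and unemployed rises by 2,350; labor force unchanged → E = 85,325, U = 12,407, labor force = 97,732.
After the second change, unemployed and labor force both rise by 5,354 → E = 85,325, U = 17,761, labor force = 103,086.
New unemployment rate = 17,761 / 103,086 = 17.23%.
Change = 17.23% − 10.29% = +6.94 percentage points.

The unemployment rate changes by +6.94 percentage points.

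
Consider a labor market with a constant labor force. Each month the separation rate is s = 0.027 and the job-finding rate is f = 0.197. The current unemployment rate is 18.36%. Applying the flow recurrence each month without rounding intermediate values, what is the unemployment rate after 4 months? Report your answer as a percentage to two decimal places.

With a fixed labor force, u_{t+1} = u_t + s·(1−u_t) − f·u_t = u_t·(1−s−f) + s.
Here 1−s−f = 0.776 and s = 0.027.
u_1 = 0.183600 × 0.776 + 0.027 = 0.169474.
u_2 = 0.169474 × 0.776 + 0.027 = 0.158512.
u_3 = 0.158512 × 0.776 + 0.027 = 0.150005.
u_4 = 0.150005 × 0.776 + 0.027 = 0.143404.

Unemployment rate after four months ≈ 14.34%.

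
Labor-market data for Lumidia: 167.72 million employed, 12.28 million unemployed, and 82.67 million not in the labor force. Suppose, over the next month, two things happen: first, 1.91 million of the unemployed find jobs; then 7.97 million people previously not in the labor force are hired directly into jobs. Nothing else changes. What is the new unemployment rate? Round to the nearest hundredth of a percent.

New unemployment rate ≈ 5.52%.

Initially, labor force = 167.72 + 12.28 = 180.00 million, so u = 12.28/180.00 = 6.82%.
After the first change, unemployed falls and employed rises by 1.91; labor force unchanged → E = 169.63, U = 10.37, labor force = 180.00 million.
After the second change, employed and labor force both rise by 7.97; unemployed unchanged → E = 177.60, U = 10.37, labor force = 187.97 million.
New unemployment rate = 10.37 / 187.97 = 5.52%.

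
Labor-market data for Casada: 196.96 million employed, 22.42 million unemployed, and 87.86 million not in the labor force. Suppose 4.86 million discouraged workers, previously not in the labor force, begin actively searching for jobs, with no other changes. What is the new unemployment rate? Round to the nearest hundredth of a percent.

Initially, labor force = 196.96 + 22.42 = 219.38 million, so u = 22.42/219.38 = 10.22%.
After the change, unemployed and labor force both rise by 4.86 → E = 196.96, U = 27.28, labor force = 224.24 million.
New unemployment rate = 27.28 / 224.24 = 12.17%.

New unemployment rate ≈ 12.17%.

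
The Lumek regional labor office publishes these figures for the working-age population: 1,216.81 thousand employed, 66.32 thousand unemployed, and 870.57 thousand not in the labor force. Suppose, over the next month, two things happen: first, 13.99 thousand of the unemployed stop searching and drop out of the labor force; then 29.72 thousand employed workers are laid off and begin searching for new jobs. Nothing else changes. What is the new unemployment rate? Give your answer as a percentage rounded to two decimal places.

Initially, labor force = 1,216.81 + 66.32 = 1,283.13 thousand, so u = 66.32/1,283.13 = 5.17%.
After the first change, unemployed and labor force both fall by 13.99 → E = 1,216.81, U = 52.33, labor force = 1,269.14 thousand.
After the second change, employed falls and unemployed rises by 29.72; labor force unchanged → E = 1,187.09, U = 82.05, labor force = 1,269.14 thousand.
New unemployment rate = 82.05 / 1,269.14 = 6.47%.

New unemployment rate ≈ 6.47%.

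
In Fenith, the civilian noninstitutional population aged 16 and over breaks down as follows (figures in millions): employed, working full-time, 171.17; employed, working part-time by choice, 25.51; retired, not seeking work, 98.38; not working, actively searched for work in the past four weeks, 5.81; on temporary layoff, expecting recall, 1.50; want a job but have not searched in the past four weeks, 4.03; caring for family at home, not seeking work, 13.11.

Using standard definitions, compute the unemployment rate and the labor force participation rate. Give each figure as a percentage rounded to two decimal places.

Unemployment rate ≈ 3.58%; labor force participation rate ≈ 63.84%.

Employed = 171.17 + 25.51 = 196.68 million.
Unemployed = 5.81 + 1.50 = 7.31 million (jobless and actively searching, or on temporary layoff).
Labor force = 196.68 + 7.31 = 203.99 million.
Not in labor force = 98.38 + 4.03 + 13.11 = 115.52 million (those not working and not actively searching are outside the labor force — including those who want a job but have given up searching).
Civilian working-age population = 203.99 + 115.52 = 319.51 million.
Unemployment rate = 7.31 / 203.99 = 3.58%.
Labor force participation rate = 203.99 / 319.51 = 63.84%.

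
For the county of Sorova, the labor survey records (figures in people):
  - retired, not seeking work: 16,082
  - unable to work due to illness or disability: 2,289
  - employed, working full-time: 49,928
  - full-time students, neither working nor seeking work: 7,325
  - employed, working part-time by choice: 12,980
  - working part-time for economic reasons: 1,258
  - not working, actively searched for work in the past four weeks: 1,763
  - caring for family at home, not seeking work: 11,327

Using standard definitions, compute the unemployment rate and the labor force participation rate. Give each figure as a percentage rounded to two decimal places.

Unemployment rate ≈ 2.67%; labor force participation rate ≈ 64.04%.

Employed = 49,928 + 12,980 + 1,258 = 64,166 (anyone who worked, including part-time for economic reasons, counts as employed).
Unemployed = 1,763.
Labor force = 64,166 + 1,763 = 65,929.
Not in labor force = 16,082 + 2,289 + 7,325 + 11,327 = 37,023 (those not working and not actively searching are outside the labor force).
Civilian working-age population = 65,929 + 37,023 = 102,952.
Unemployment rate = 1,763 / 65,929 = 2.67%.
Labor force participation rate = 65,929 / 102,952 = 64.04%.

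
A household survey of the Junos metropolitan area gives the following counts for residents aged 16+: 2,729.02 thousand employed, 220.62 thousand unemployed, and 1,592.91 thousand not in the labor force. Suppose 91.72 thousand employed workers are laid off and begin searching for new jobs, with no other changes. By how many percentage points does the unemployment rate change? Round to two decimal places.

Initially, labor force = 2,729.02 + 220.62 = 2,949.64 thousand, so u = 220.62/2,949.64 = 7.48%.
After the change, employed falls and unemployed rises by 91.72; labor force unchanged → E = 2,637.30, U = 312.34, labor force = 2,949.64 thousand.
New unemployment rate = 312.34 / 2,949.64 = 10.59%.
Change = 10.59% − 7.48% = +3.11 percentage points.

The unemployment rate changes by +3.11 percentage points.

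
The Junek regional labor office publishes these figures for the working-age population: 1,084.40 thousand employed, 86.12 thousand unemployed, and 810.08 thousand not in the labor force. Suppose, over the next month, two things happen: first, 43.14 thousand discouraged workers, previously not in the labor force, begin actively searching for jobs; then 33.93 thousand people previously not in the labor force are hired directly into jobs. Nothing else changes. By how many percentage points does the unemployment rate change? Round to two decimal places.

Initially, labor force = 1,084.40 + 86.12 = 1,170.52 thousand, so u = 86.12/1,170.52 = 7.36%.
After the first change, unemployed and labor force both rise by 43.14 → E = 1,084.40, U = 129.26, labor force = 1,213.66 thousand.
After the second change, employed and labor force both rise by 33.93; unemployed unchanged → E = 1,118.33, U = 129.26, labor force = 1,247.59 thousand.
New unemployment rate = 129.26 / 1,247.59 = 10.36%.
Change = 10.36% − 7.36% = +3.00 percentage points.

The unemployment rate changes by +3.00 percentage points.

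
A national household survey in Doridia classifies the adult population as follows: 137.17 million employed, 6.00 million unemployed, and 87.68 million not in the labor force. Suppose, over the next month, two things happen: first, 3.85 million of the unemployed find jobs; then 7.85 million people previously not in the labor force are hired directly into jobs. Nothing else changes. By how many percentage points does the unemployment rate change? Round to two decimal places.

Initially, labor force = 137.17 + 6.00 = 143.17 million, so u = 6.00/143.17 = 4.19%.
After the first change, unemployed falls and employed rises by 3.85; labor force unchanged → E = 141.02, U = 2.15, labor force = 143.17 million.
After the second change, employed and labor force both rise by 7.85; unemployed unchanged → E = 148.87, U = 2.15, labor force = 151.02 million.
New unemployment rate = 2.15 / 151.02 = 1.42%.
Change = 1.42% − 4.19% = −2.77 percentage points.

The unemployment rate changes by −2.77 percentage points.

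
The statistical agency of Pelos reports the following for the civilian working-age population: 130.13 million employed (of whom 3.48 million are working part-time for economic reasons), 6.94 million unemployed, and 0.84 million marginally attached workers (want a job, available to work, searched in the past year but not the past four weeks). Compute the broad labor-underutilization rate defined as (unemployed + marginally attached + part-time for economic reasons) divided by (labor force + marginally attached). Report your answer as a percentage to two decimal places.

Broad underutilization rate ≈ 8.16%.

Labor force = 130.13 + 6.94 = 137.07 million.
Numerator = 6.94 + 0.84 + 3.48 = 11.26 million.
Denominator = 137.07 + 0.84 = 137.91 million.
Broad rate = 11.26 / 137.91 = 8.16%.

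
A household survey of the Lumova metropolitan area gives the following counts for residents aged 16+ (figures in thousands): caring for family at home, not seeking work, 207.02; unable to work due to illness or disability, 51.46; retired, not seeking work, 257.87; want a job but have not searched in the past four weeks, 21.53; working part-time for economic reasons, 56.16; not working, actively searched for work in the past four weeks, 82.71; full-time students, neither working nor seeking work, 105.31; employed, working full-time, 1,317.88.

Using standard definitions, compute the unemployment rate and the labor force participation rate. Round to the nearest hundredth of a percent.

Employed = 56.16 + 1,317.88 = 1,374.04 thousand (anyone who worked, including part-time for economic reasons, counts as employed).
Unemployed = 82.71 thousand.
Labor force = 1,374.04 + 82.71 = 1,456.75 thousand.
Not in labor force = 207.02 + 51.46 + 257.87 + 21.53 + 105.31 = 643.19 thousand (those not working and not actively searching are outside the labor force — including those who want a job but have given up searching).
Civilian working-age population = 1,456.75 + 643.19 = 2,099.94 thousand.
Unemployment rate = 82.71 / 1,456.75 = 5.68%.
Labor force participation rate = 1,456.75 / 2,099.94 = 69.37%.

Unemployment rate ≈ 5.68%; labor force participation rate ≈ 69.37%.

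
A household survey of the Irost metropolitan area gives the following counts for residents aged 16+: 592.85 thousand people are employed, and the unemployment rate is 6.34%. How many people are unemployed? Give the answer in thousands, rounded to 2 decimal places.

About 40.13 thousand are unemployed.

Let U be the number unemployed. The labor force is E + U, and U/(E+U) = 0.0634.
So U = 0.0634 × 592.85 / (1 − 0.0634) = 37.5867 / 0.9366 ≈ 40.13 thousand.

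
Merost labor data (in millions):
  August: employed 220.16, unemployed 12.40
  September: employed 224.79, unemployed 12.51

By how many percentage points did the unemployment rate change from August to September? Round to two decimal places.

The unemployment rate changed by −0.06 percentage points.

August: labor force = 220.16 + 12.40 = 232.56; u = 12.40/232.56 = 5.33%.
September: labor force = 224.79 + 12.51 = 237.30; u = 12.51/237.30 = 5.27%.
Change = 5.27% − 5.33% = −0.06 pp.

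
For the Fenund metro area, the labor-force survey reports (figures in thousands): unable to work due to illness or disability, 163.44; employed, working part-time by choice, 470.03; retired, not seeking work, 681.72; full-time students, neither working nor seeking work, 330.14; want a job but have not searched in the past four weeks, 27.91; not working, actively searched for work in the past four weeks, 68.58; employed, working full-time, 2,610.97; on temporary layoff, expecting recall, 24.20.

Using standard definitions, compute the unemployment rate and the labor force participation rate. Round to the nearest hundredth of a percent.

Unemployment rate ≈ 2.92%; labor force participation rate ≈ 72.51%.

Employed = 470.03 + 2,610.97 = 3,081.00 thousand.
Unemployed = 68.58 + 24.20 = 92.78 thousand (jobless and actively searching, or on temporary layoff).
Labor force = 3,081.00 + 92.78 = 3,173.78 thousand.
Not in labor force = 163.44 + 681.72 + 330.14 + 27.91 = 1,203.21 thousand (those not working and not actively searching are outside the labor force — including those who want a job but have given up searching).
Civilian working-age population = 3,173.78 + 1,203.21 = 4,376.99 thousand.
Unemployment rate = 92.78 / 3,173.78 = 2.92%.
Labor force participation rate = 3,173.78 / 4,376.99 = 72.51%.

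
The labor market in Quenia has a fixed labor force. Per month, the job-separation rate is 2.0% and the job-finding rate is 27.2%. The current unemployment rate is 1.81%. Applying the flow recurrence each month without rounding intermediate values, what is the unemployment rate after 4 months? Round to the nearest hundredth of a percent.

Unemployment rate after four months ≈ 5.58%.

With a fixed labor force, u_{t+1} = u_t + s·(1−u_t) − f·u_t = u_t·(1−s−f) + s.
Here 1−s−f = 0.708 and s = 0.020.
u_1 = 0.018100 × 0.708 + 0.020 = 0.032815.
u_2 = 0.032815 × 0.708 + 0.020 = 0.043233.
u_3 = 0.043233 × 0.708 + 0.020 = 0.050609.
u_4 = 0.050609 × 0.708 + 0.020 = 0.055831.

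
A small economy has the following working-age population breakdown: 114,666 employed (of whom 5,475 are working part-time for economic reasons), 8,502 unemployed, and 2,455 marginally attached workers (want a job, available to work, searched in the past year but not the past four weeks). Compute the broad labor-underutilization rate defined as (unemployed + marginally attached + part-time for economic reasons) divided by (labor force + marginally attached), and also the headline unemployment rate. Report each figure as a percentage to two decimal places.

Broad underutilization rate ≈ 13.08%; headline unemployment rate ≈ 6.90%.

Labor force = 114,666 + 8,502 = 123,168.
Numerator = 8,502 + 2,455 + 5,475 = 16,432.
Denominator = 123,168 + 2,455 = 125,623.
Broad rate = 16,432 / 125,623 = 13.08%.
Headline unemployment rate = 8,502 / 123,168 = 6.90%.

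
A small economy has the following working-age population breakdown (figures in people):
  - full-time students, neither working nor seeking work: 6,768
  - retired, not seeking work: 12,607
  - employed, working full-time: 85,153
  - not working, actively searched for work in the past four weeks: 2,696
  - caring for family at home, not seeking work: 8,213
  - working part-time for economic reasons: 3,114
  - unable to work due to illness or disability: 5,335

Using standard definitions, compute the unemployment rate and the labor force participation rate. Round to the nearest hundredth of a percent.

Employed = 85,153 + 3,114 = 88,267 (anyone who worked, including part-time for economic reasons, counts as employed).
Unemployed = 2,696.
Labor force = 88,267 + 2,696 = 90,963.
Not in labor force = 6,768 + 12,607 + 8,213 + 5,335 = 32,923 (those not working and not actively searching are outside the labor force).
Civilian working-age population = 90,963 + 32,923 = 123,886.
Unemployment rate = 2,696 / 90,963 = 2.96%.
Labor force participation rate = 90,963 / 123,886 = 73.42%.

Unemployment rate ≈ 2.96%; labor force participation rate ≈ 73.42%.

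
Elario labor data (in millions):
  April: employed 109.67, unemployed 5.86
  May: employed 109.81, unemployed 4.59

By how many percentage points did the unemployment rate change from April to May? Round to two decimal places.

April: labor force = 109.67 + 5.86 = 115.53; u = 5.86/115.53 = 5.07%.
May: labor force = 109.81 + 4.59 = 114.40; u = 4.59/114.40 = 4.01%.
Change = 4.01% − 5.07% = −1.06 pp.

The unemployment rate changed by −1.06 percentage points.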